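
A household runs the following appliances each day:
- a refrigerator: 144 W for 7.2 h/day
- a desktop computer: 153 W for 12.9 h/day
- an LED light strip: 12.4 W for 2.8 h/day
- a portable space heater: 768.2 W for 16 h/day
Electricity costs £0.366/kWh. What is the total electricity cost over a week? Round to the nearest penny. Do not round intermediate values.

refrigerator: 144 W × 7.2 h × 7 d = 7,258 Wh = 7.258 kWh
desktop computer: 153 W × 12.9 h × 7 d = 13,816 Wh = 13.82 kWh
LED light strip: 12.4 W × 2.8 h × 7 d = 243 Wh = 0.243 kWh
portable space heater: 768.2 W × 16 h × 7 d = 86,038 Wh = 86.04 kWh
Total energy = 7.258 + 13.82 + 0.243 + 86.04 = 107.4 kWh
Cost = 107.4 kWh × £0.366 = £39.29

£39.29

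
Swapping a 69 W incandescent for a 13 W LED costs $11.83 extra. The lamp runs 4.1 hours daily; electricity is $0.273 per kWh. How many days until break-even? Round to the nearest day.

Power saved = 69 − 13 = 56 W
Daily energy saved = 56 W × 4.1 h = 229.6 Wh = 0.2296 kWh
Daily savings = 0.2296 × $0.273 = $0.0627
Payback = $11.83 / $0.0627 per day = 188.7 days

189 days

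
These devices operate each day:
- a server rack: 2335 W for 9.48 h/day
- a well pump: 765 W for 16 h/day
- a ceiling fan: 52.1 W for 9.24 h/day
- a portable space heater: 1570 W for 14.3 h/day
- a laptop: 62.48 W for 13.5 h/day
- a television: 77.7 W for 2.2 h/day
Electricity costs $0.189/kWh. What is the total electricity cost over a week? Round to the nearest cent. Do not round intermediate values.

server rack: 2335 W × 9.48 h × 7 d = 154,951 Wh = 155 kWh
well pump: 765 W × 16 h × 7 d = 85,680 Wh = 85.68 kWh
ceiling fan: 52.1 W × 9.24 h × 7 d = 3,370 Wh = 3.37 kWh
portable space heater: 1570 W × 14.3 h × 7 d = 157,157 Wh = 157.2 kWh
laptop: 62.48 W × 13.5 h × 7 d = 5,904 Wh = 5.904 kWh
television: 77.7 W × 2.2 h × 7 d = 1,197 Wh = 1.197 kWh
Total energy = 155 + 85.68 + 3.37 + 157.2 + 5.904 + 1.197 = 408.3 kWh
Cost = 408.3 kWh × $0.189 = $77.16

$77.16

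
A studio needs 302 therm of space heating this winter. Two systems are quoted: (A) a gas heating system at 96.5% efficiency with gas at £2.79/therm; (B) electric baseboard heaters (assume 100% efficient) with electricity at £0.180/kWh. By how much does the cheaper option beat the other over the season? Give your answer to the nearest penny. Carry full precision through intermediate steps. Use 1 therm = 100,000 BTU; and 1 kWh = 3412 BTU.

Heat load = 302 therm × 100,000 = 30,200,000 BTU
Gas: input = 30,200,000 / 0.965 = 31,295,337 BTU = 313 therm → 313 × £2.79 = £873.14
Electric: 30,200,000 BTU / 3412 = 8,851 kWh → × £0.180 = £1,593.20
Difference = |£873.14 − £1,593.20| = £720.06

£720.06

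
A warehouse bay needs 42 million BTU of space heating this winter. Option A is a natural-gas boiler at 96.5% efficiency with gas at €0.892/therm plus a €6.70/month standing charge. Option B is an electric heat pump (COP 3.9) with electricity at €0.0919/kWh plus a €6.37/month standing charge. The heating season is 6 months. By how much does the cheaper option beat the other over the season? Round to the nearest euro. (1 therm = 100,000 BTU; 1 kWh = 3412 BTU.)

€100

Heat load = 42 × 10⁶ BTU = 42,000,000 BTU
Gas: input = 42,000,000 / 0.965 = 43,523,316 BTU = 435.2 therm → 435.2 × €0.892 = €388.23; + 6 × €6.70 standing = €428.43
Heat pump: 42,000,000 BTU / 3412 = 12,310 kWh heat; / 3.9 = 3,156 kWh in → × €0.0919 = €290.06; + 6 × €6.37 standing = €328.28
Difference = |€428.43 − €328.28| = €100.15 ≈ €100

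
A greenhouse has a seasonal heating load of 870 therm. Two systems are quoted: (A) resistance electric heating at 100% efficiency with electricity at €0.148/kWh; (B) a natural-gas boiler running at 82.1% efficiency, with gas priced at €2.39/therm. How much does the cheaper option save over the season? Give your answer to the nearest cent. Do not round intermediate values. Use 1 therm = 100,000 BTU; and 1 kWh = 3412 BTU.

Heat load = 870 therm × 100,000 = 87,000,000 BTU
Gas: input = 87,000,000 / 0.821 = 105,968,331 BTU = 1,060 therm → 1,060 × €2.39 = €2,532.64
Electric: 87,000,000 BTU / 3412 = 25,500 kWh → × €0.148 = €3,773.74
Difference = |€2,532.64 − €3,773.74| = €1,241.10

€1241.10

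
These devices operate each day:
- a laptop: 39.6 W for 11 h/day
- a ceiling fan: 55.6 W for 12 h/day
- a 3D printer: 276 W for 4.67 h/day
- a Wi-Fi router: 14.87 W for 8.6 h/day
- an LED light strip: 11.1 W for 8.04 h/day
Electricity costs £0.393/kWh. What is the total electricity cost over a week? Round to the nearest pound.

£7

laptop: 39.6 W × 11 h × 7 d = 3,049 Wh = 3.049 kWh
ceiling fan: 55.6 W × 12 h × 7 d = 4,670 Wh = 4.67 kWh
3D printer: 276 W × 4.67 h × 7 d = 9,022 Wh = 9.022 kWh
Wi-Fi router: 14.87 W × 8.6 h × 7 d = 895 Wh = 0.8952 kWh
LED light strip: 11.1 W × 8.04 h × 7 d = 625 Wh = 0.6247 kWh
Total energy = 3.049 + 4.67 + 9.022 + 0.8952 + 0.6247 = 18.26 kWh
Cost = 18.26 kWh × £0.393 = £7.18 ≈ £7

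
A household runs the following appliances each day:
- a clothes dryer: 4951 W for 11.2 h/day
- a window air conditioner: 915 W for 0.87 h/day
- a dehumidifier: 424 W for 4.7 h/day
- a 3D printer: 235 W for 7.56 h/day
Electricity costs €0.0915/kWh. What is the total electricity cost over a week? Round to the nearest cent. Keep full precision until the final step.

€38.44

clothes dryer: 4951 W × 11.2 h × 7 d = 388,158 Wh = 388.2 kWh
window air conditioner: 915 W × 0.87 h × 7 d = 5,572 Wh = 5.572 kWh
dehumidifier: 424 W × 4.7 h × 7 d = 13,950 Wh = 13.95 kWh
3D printer: 235 W × 7.56 h × 7 d = 12,436 Wh = 12.44 kWh
Total energy = 388.2 + 5.572 + 13.95 + 12.44 = 420.1 kWh
Cost = 420.1 kWh × €0.0915 = €38.44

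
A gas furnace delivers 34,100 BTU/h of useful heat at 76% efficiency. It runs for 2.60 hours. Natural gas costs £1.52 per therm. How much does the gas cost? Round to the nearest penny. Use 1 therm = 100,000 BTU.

Heat delivered = 34,100 BTU/h × 2.60 h = 88,660 BTU
Gas input = 88,660 / 0.760 = 116,658 BTU
= 116,658 / 100,000 = 1.167 therm
Cost = 1.167 × £1.52/therm = £1.77

£1.77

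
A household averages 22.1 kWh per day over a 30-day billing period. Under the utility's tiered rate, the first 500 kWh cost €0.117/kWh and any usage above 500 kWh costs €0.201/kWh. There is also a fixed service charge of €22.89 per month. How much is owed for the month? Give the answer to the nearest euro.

€114

Usage = 22.1 kWh/day × 30 days = 663 kWh
First 500 kWh × €0.117 = €58.50
Remaining 163 kWh × €0.201 = €32.76
Energy charge = €91.26; + service €22.89 = €114.15 ≈ €114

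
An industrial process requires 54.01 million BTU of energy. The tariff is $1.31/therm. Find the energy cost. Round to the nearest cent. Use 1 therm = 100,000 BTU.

54.01 million BTU × (10 therm/million BTU) = 540.1 therm
Cost = 540.1 therm × $1.31/therm = $707.53

$707.53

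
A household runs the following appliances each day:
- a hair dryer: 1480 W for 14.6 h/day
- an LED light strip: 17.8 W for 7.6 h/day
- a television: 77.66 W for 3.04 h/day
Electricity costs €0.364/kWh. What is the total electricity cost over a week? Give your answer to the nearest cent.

€56.00

hair dryer: 1480 W × 14.6 h × 7 d = 151,256 Wh = 151.3 kWh
LED light strip: 17.8 W × 7.6 h × 7 d = 947 Wh = 0.947 kWh
television: 77.66 W × 3.04 h × 7 d = 1,653 Wh = 1.653 kWh
Total energy = 151.3 + 0.947 + 1.653 = 153.9 kWh
Cost = 153.9 kWh × €0.364 = €56.00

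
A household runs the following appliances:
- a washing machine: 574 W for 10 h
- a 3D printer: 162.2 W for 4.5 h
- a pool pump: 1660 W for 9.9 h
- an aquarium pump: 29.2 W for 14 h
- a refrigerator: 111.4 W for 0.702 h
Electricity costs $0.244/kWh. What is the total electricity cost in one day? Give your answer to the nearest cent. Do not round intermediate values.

$5.71

washing machine: 574 W × 10 h = 5,740 Wh = 5.74 kWh
3D printer: 162.2 W × 4.5 h = 730 Wh = 0.7299 kWh
pool pump: 1660 W × 9.9 h = 16,434 Wh = 16.43 kWh
aquarium pump: 29.2 W × 14 h = 409 Wh = 0.4088 kWh
refrigerator: 111.4 W × 0.702 h = 78 Wh = 0.0782 kWh
Total energy = 5.74 + 0.7299 + 16.43 + 0.4088 + 0.0782 = 23.39 kWh
Cost = 23.39 kWh × $0.244 = $5.71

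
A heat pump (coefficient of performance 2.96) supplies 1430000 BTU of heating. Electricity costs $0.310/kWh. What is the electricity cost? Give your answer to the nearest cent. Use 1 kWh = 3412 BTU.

Heat delivered = 1,430,000 BTU / 3412 = 419.1 kWh
Electrical input = 419.1 kWh / 2.96 = 141.6 kWh
Cost = 141.6 × $0.310/kWh = $43.89

$43.89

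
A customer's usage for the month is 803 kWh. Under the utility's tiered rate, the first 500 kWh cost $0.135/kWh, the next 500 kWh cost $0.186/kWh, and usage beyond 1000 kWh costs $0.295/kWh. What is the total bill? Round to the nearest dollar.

First 500 kWh × $0.135 = $67.50
Next 303 kWh × $0.186 = $56.36
Remaining tier: 0 kWh (not reached)
Total = $123.86 ≈ $124

$124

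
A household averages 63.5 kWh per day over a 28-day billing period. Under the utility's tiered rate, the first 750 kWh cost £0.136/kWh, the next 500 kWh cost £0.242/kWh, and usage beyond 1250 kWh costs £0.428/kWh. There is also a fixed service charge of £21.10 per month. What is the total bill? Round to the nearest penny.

Usage = 63.5 kWh/day × 28 days = 1778 kWh
First 750 kWh × £0.136 = £102.00
Next 500 kWh × £0.242 = £121.00
Remaining 528 kWh × £0.428 = £225.98
Energy charge = £448.98; + service £21.10 = £470.08

£470.08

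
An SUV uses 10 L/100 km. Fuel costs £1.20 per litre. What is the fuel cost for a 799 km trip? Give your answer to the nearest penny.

£95.88

Fuel = 10 L/100 km × 799 km / 100 = 79.9 L
Cost = 79.9 L × £1.20/L = £95.88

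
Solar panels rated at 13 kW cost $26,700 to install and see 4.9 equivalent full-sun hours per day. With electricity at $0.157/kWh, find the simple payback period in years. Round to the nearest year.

Daily generation = 13 kW × 4.9 h = 63.7 kWh
Annual generation = 63.7 × 365 = 23250 kWh
Annual savings = 23250 × $0.157 = $3,650.33
Payback = $26,700 / $3,650.33 = 7.31 years

7 years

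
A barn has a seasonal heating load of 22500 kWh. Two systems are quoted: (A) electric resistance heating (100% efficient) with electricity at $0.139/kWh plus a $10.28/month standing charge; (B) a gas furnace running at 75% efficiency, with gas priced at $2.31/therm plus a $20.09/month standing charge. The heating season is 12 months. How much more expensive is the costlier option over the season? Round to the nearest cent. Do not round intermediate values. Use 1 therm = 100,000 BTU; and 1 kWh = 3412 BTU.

$645.26

Heat load = 22500 kWh × 3412 = 76,770,000 BTU
Gas: input = 76,770,000 / 0.75 = 102,360,000 BTU = 1,024 therm → 1,024 × $2.31 = $2,364.52; + 12 × $20.09 standing = $2,605.60
Electric: 76,770,000 BTU / 3412 = 22,500 kWh → × $0.139 = $3,127.50; + 12 × $10.28 standing = $3,250.86
Difference = |$2,605.60 − $3,250.86| = $645.26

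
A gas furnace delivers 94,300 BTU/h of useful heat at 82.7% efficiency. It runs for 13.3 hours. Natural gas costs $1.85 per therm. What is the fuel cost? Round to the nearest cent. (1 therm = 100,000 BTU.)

Heat delivered = 94,300 BTU/h × 13.3 h = 1,254,190 BTU
Gas input = 1,254,190 / 0.827 = 1,516,554 BTU
= 1,516,554 / 100,000 = 15.17 therm
Cost = 15.17 × $1.85/therm = $28.06

$28.06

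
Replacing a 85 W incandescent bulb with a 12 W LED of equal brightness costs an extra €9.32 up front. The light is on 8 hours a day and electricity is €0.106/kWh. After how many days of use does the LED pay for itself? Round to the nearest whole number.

151 days

Power saved = 85 − 12 = 73 W
Daily energy saved = 73 W × 8 h = 584 Wh = 0.584 kWh
Daily savings = 0.584 × €0.106 = €0.0619
Payback = €9.32 / €0.0619 per day = 150.6 days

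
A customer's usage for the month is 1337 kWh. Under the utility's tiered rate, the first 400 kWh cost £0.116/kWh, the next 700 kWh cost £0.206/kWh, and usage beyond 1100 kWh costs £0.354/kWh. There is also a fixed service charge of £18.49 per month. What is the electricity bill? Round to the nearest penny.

£292.99

First 400 kWh × £0.116 = £46.40
Next 700 kWh × £0.206 = £144.20
Remaining 237 kWh × £0.354 = £83.90
Energy charge = £274.50; + service £18.49 = £292.99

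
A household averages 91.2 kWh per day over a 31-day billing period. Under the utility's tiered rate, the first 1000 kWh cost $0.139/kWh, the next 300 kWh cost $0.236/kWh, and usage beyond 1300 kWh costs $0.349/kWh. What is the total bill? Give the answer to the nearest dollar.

Usage = 91.2 kWh/day × 31 days = 2827.2 kWh
First 1000 kWh × $0.139 = $139.00
Next 300 kWh × $0.236 = $70.80
Remaining 1527.2 kWh × $0.349 = $532.99
Total = $742.79 ≈ $743

$743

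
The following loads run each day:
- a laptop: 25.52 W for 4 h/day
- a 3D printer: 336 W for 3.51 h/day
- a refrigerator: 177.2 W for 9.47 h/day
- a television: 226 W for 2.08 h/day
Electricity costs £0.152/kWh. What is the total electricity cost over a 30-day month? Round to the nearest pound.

laptop: 25.52 W × 4 h × 30 d = 3,062 Wh = 3.062 kWh
3D printer: 336 W × 3.51 h × 30 d = 35,381 Wh = 35.38 kWh
refrigerator: 177.2 W × 9.47 h × 30 d = 50,343 Wh = 50.34 kWh
television: 226 W × 2.08 h × 30 d = 14,102 Wh = 14.1 kWh
Total energy = 3.062 + 35.38 + 50.34 + 14.1 = 102.9 kWh
Cost = 102.9 kWh × £0.152 = £15.64 ≈ £16

£16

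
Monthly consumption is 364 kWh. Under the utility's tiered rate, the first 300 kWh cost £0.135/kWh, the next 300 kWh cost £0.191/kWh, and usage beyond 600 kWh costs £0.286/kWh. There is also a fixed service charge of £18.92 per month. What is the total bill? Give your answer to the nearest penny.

First 300 kWh × £0.135 = £40.50
Next 64 kWh × £0.191 = £12.22
Remaining tier: 0 kWh (not reached)
Energy charge = £52.72; + service £18.92 = £71.64

£71.64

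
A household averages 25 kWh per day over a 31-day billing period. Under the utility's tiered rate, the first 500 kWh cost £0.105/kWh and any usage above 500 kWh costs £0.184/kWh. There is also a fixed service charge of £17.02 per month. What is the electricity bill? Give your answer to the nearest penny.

Usage = 25 kWh/day × 31 days = 775 kWh
First 500 kWh × £0.105 = £52.50
Remaining 275 kWh × £0.184 = £50.60
Energy charge = £103.10; + service £17.02 = £120.12

£120.12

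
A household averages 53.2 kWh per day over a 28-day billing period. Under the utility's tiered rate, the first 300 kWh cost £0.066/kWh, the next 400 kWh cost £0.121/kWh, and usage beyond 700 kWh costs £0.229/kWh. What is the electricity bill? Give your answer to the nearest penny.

£249.02

Usage = 53.2 kWh/day × 28 days = 1489.6 kWh
First 300 kWh × £0.066 = £19.80
Next 400 kWh × £0.121 = £48.40
Remaining 789.6 kWh × £0.229 = £180.82
Total = £249.02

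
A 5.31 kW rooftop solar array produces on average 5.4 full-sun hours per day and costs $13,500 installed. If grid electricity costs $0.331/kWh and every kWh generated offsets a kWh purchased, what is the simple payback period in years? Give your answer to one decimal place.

3.9 years

Daily generation = 5.31 kW × 5.4 h = 28.67 kWh
Annual generation = 28.67 × 365 = 10466 kWh
Annual savings = 10466 × $0.331 = $3,464.25
Payback = $13,500 / $3,464.25 = 3.9 years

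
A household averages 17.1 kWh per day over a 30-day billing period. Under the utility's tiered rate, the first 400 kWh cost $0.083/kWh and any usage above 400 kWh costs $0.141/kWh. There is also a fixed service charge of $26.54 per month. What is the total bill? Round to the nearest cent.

Usage = 17.1 kWh/day × 30 days = 513 kWh
First 400 kWh × $0.083 = $33.20
Remaining 113 kWh × $0.141 = $15.93
Energy charge = $49.13; + service $26.54 = $75.67

$75.67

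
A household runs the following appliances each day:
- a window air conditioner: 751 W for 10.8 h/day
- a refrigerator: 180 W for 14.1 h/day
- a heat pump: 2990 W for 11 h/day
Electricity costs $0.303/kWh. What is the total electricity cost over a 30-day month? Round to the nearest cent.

window air conditioner: 751 W × 10.8 h × 30 d = 243,324 Wh = 243.3 kWh
refrigerator: 180 W × 14.1 h × 30 d = 76,140 Wh = 76.14 kWh
heat pump: 2990 W × 11 h × 30 d = 986,700 Wh = 986.7 kWh
Total energy = 243.3 + 76.14 + 986.7 = 1,306 kWh
Cost = 1,306 kWh × $0.303 = $395.77

$395.77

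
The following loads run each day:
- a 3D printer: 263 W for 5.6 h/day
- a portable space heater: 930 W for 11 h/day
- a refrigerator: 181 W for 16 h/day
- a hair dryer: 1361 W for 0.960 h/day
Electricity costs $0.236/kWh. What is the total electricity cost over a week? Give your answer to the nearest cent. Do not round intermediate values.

3D printer: 263 W × 5.6 h × 7 d = 10,310 Wh = 10.31 kWh
portable space heater: 930 W × 11 h × 7 d = 71,610 Wh = 71.61 kWh
refrigerator: 181 W × 16 h × 7 d = 20,272 Wh = 20.27 kWh
hair dryer: 1361 W × 0.960 h × 7 d = 9,146 Wh = 9.146 kWh
Total energy = 10.31 + 71.61 + 20.27 + 9.146 = 111.3 kWh
Cost = 111.3 kWh × $0.236 = $26.28

$26.28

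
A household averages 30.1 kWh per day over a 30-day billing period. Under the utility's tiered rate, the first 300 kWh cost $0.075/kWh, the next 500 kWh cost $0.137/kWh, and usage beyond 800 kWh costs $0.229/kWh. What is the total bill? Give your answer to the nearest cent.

$114.59

Usage = 30.1 kWh/day × 30 days = 903 kWh
First 300 kWh × $0.075 = $22.50
Next 500 kWh × $0.137 = $68.50
Remaining 103 kWh × $0.229 = $23.59
Total = $114.59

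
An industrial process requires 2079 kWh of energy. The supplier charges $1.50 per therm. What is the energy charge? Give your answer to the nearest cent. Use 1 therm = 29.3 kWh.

$106.43

2079 kWh × (0.03413 therm/kWh) = 70.96 therm
Cost = 70.96 therm × $1.50/therm = $106.43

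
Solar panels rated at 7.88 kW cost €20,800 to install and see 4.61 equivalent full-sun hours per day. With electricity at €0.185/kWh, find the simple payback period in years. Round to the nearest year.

8 years

Daily generation = 7.88 kW × 4.61 h = 36.33 kWh
Annual generation = 36.33 × 365 = 13259 kWh
Annual savings = 13259 × €0.185 = €2,452.97
Payback = €20,800 / €2,452.97 = 8.48 years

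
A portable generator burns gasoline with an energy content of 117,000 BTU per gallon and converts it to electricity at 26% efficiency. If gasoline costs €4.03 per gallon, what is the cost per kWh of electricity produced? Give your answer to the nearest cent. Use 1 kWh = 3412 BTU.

Electrical output per gallon = 117,000 BTU × 0.26 / 3412 BTU/kWh = 8.916 kWh
Cost per kWh = €4.03 / 8.916 kWh = €0.452

€0.45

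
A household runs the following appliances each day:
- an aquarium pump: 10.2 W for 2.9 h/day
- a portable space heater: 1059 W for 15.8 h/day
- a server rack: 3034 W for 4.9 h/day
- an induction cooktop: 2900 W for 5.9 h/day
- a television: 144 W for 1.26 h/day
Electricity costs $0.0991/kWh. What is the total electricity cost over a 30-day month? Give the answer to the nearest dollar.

aquarium pump: 10.2 W × 2.9 h × 30 d = 887 Wh = 0.8874 kWh
portable space heater: 1059 W × 15.8 h × 30 d = 501,966 Wh = 502 kWh
server rack: 3034 W × 4.9 h × 30 d = 445,998 Wh = 446 kWh
induction cooktop: 2900 W × 5.9 h × 30 d = 513,300 Wh = 513.3 kWh
television: 144 W × 1.26 h × 30 d = 5,443 Wh = 5.443 kWh
Total energy = 0.8874 + 502 + 446 + 513.3 + 5.443 = 1,468 kWh
Cost = 1,468 kWh × $0.0991 = $145.44 ≈ $145

$145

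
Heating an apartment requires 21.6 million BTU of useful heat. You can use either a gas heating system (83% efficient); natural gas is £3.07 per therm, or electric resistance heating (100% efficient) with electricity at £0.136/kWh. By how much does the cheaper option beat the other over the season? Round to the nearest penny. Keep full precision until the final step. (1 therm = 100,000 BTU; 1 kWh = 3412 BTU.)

Heat load = 21.6 × 10⁶ BTU = 21,600,000 BTU
Gas: input = 21,600,000 / 0.83 = 26,024,096 BTU = 260.2 therm → 260.2 × £3.07 = £798.94
Electric: 21,600,000 BTU / 3412 = 6,331 kWh → × £0.136 = £860.96
Difference = |£798.94 − £860.96| = £62.02

£62.02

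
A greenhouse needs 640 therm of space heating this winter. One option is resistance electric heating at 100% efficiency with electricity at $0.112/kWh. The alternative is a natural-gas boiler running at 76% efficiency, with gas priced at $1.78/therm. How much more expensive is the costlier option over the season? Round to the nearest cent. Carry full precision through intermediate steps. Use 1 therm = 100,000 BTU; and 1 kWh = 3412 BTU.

Heat load = 640 therm × 100,000 = 64,000,000 BTU
Gas: input = 64,000,000 / 0.76 = 84,210,526 BTU = 842.1 therm → 842.1 × $1.78 = $1,498.95
Electric: 64,000,000 BTU / 3412 = 18,760 kWh → × $0.112 = $2,100.82
Difference = |$1,498.95 − $2,100.82| = $601.87

$601.87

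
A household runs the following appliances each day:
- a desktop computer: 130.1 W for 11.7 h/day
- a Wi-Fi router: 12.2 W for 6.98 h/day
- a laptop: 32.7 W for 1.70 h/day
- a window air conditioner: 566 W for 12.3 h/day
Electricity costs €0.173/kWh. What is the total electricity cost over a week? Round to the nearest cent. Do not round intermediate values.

€10.44

desktop computer: 130.1 W × 11.7 h × 7 d = 10,655 Wh = 10.66 kWh
Wi-Fi router: 12.2 W × 6.98 h × 7 d = 596 Wh = 0.5961 kWh
laptop: 32.7 W × 1.70 h × 7 d = 389 Wh = 0.3891 kWh
window air conditioner: 566 W × 12.3 h × 7 d = 48,733 Wh = 48.73 kWh
Total energy = 10.66 + 0.5961 + 0.3891 + 48.73 = 60.37 kWh
Cost = 60.37 kWh × €0.173 = €10.44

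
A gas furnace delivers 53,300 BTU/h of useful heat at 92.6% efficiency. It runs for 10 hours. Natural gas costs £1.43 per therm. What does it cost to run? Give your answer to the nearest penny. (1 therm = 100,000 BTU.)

£8.23

Heat delivered = 53,300 BTU/h × 10 h = 533,000 BTU
Gas input = 533,000 / 0.926 = 575,594 BTU
= 575,594 / 100,000 = 5.756 therm
Cost = 5.756 × £1.43/therm = £8.23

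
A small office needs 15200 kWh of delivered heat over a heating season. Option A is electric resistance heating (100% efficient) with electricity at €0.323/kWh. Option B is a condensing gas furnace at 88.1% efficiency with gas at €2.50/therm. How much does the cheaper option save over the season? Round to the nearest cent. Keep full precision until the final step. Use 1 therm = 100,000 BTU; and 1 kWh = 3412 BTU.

€3437.91

Heat load = 15200 kWh × 3412 = 51,862,400 BTU
Gas: input = 51,862,400 / 0.881 = 58,867,650 BTU = 588.7 therm → 588.7 × €2.50 = €1,471.69
Electric: 51,862,400 BTU / 3412 = 15,200 kWh → × €0.323 = €4,909.60
Difference = |€1,471.69 − €4,909.60| = €3,437.91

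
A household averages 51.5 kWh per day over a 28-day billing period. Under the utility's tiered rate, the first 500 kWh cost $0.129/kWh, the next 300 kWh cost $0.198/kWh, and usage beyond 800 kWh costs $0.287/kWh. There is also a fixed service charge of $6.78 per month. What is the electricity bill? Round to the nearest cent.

Usage = 51.5 kWh/day × 28 days = 1442 kWh
First 500 kWh × $0.129 = $64.50
Next 300 kWh × $0.198 = $59.40
Remaining 642 kWh × $0.287 = $184.25
Energy charge = $308.15; + service $6.78 = $314.93

$314.93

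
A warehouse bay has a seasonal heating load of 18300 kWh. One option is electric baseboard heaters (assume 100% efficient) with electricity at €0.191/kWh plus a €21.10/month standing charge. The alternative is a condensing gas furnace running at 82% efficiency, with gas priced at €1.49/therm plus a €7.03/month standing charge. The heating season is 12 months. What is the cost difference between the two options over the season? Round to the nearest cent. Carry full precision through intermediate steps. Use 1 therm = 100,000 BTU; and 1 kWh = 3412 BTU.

Heat load = 18300 kWh × 3412 = 62,439,600 BTU
Gas: input = 62,439,600 / 0.82 = 76,145,854 BTU = 761.5 therm → 761.5 × €1.49 = €1,134.57; + 12 × €7.03 standing = €1,218.93
Electric: 62,439,600 BTU / 3412 = 18,300 kWh → × €0.191 = €3,495.30; + 12 × €21.10 standing = €3,748.50
Difference = |€1,218.93 − €3,748.50| = €2,529.57

€2529.57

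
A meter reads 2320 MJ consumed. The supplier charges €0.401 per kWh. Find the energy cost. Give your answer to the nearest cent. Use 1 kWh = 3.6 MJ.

€258.42

2320 MJ × (0.27778 kWh/MJ) = 644.4 kWh
Cost = 644.4 kWh × €0.401/kWh = €258.42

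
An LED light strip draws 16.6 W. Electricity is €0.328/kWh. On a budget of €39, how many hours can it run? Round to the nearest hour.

7163 h

Energy budget = €39 / €0.328 per kWh = 118.9 kWh = 118,902 Wh
Runtime = 118,902 Wh / 16.6 W = 7,163 h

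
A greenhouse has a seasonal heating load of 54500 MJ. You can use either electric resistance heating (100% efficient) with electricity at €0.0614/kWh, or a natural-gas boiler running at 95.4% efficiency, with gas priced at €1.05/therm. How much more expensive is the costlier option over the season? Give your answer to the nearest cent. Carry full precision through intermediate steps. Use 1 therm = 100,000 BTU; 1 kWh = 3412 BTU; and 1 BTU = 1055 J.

Heat load = 54500 MJ = 54,500,000,000 J / 1055 = 51,658,768 BTU
Gas: input = 51,658,768 / 0.954 = 54,149,652 BTU = 541.5 therm → 541.5 × €1.05 = €568.57
Electric: 51,658,768 BTU / 3412 = 15,140 kWh → × €0.0614 = €929.62
Difference = |€568.57 − €929.62| = €361.04

€361.04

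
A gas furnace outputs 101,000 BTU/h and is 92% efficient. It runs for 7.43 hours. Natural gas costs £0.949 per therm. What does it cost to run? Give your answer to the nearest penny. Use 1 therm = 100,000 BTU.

Heat delivered = 101,000 BTU/h × 7.43 h = 750,430 BTU
Gas input = 750,430 / 0.92 = 815,685 BTU
= 815,685 / 100,000 = 8.157 therm
Cost = 8.157 × £0.949/therm = £7.74

£7.74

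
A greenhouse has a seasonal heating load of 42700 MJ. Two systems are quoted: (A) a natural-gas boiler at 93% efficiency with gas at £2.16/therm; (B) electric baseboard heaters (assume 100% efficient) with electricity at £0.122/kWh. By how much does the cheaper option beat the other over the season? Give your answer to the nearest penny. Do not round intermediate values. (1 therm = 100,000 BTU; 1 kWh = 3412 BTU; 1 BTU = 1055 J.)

£507.15

Heat load = 42700 MJ = 42,700,000,000 J / 1055 = 40,473,934 BTU
Gas: input = 40,473,934 / 0.93 = 43,520,359 BTU = 435.2 therm → 435.2 × £2.16 = £940.04
Electric: 40,473,934 BTU / 3412 = 11,860 kWh → × £0.122 = £1,447.19
Difference = |£940.04 − £1,447.19| = £507.15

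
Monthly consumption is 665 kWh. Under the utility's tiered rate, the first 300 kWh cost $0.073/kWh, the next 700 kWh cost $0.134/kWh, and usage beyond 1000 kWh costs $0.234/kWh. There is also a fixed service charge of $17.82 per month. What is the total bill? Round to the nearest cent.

$88.63

First 300 kWh × $0.073 = $21.90
Next 365 kWh × $0.134 = $48.91
Remaining tier: 0 kWh (not reached)
Energy charge = $70.81; + service $17.82 = $88.63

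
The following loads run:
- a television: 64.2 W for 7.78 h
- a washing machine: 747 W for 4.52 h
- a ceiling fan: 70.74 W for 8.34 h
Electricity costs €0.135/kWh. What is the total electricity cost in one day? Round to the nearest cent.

€0.60

television: 64.2 W × 7.78 h = 499 Wh = 0.4995 kWh
washing machine: 747 W × 4.52 h = 3,376 Wh = 3.376 kWh
ceiling fan: 70.74 W × 8.34 h = 590 Wh = 0.59 kWh
Total energy = 0.4995 + 3.376 + 0.59 = 4.466 kWh
Cost = 4.466 kWh × €0.135 = €0.60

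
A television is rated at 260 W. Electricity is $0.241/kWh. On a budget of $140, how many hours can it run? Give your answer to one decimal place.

2234.3 h

Energy budget = $140 / $0.241 per kWh = 580.9 kWh = 580,913 Wh
Runtime = 580,913 Wh / 260 W = 2,234 h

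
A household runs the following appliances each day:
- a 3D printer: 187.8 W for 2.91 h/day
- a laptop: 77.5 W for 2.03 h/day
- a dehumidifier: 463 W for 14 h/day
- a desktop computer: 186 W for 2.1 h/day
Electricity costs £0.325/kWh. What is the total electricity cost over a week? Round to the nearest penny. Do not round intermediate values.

£17.24

3D printer: 187.8 W × 2.91 h × 7 d = 3,825 Wh = 3.825 kWh
laptop: 77.5 W × 2.03 h × 7 d = 1,101 Wh = 1.101 kWh
dehumidifier: 463 W × 14 h × 7 d = 45,374 Wh = 45.37 kWh
desktop computer: 186 W × 2.1 h × 7 d = 2,734 Wh = 2.734 kWh
Total energy = 3.825 + 1.101 + 45.37 + 2.734 = 53.03 kWh
Cost = 53.03 kWh × £0.325 = £17.24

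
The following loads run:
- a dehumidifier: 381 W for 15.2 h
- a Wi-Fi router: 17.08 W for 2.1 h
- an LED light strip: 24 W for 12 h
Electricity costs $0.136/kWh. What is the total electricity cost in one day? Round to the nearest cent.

dehumidifier: 381 W × 15.2 h = 5,791 Wh = 5.791 kWh
Wi-Fi router: 17.08 W × 2.1 h = 36 Wh = 0.03587 kWh
LED light strip: 24 W × 12 h = 288 Wh = 0.288 kWh
Total energy = 5.791 + 0.03587 + 0.288 = 6.115 kWh
Cost = 6.115 kWh × $0.136 = $0.83

$0.83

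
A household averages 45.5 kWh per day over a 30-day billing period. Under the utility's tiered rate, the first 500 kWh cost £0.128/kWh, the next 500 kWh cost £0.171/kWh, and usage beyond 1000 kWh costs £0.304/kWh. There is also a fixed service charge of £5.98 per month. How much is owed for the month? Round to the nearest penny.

Usage = 45.5 kWh/day × 30 days = 1365 kWh
First 500 kWh × £0.128 = £64.00
Next 500 kWh × £0.171 = £85.50
Remaining 365 kWh × £0.304 = £110.96
Energy charge = £260.46; + service £5.98 = £266.44

£266.44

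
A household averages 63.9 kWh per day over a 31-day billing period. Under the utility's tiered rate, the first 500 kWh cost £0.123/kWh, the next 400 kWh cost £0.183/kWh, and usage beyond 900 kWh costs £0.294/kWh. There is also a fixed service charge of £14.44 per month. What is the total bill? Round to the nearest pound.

£467

Usage = 63.9 kWh/day × 31 days = 1980.9 kWh
First 500 kWh × £0.123 = £61.50
Next 400 kWh × £0.183 = £73.20
Remaining 1080.9 kWh × £0.294 = £317.78
Energy charge = £452.48; + service £14.44 = £466.92 ≈ £467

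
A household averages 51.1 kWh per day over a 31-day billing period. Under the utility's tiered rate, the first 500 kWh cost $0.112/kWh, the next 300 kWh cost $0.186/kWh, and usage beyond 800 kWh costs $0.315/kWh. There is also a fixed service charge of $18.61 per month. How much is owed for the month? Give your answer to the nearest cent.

$377.40

Usage = 51.1 kWh/day × 31 days = 1584.1 kWh
First 500 kWh × $0.112 = $56.00
Next 300 kWh × $0.186 = $55.80
Remaining 784.1 kWh × $0.315 = $246.99
Energy charge = $358.79; + service $18.61 = $377.40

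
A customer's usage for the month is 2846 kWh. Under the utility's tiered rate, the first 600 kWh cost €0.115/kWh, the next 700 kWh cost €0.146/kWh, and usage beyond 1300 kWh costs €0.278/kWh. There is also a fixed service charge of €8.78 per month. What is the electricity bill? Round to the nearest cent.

First 600 kWh × €0.115 = €69.00
Next 700 kWh × €0.146 = €102.20
Remaining 1546 kWh × €0.278 = €429.79
Energy charge = €600.99; + service €8.78 = €609.77

€609.77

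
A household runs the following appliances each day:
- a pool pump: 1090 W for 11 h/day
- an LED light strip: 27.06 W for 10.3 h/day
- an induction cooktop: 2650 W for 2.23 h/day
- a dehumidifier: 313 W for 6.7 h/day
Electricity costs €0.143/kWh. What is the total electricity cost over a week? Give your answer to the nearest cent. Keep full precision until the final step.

€20.30

pool pump: 1090 W × 11 h × 7 d = 83,930 Wh = 83.93 kWh
LED light strip: 27.06 W × 10.3 h × 7 d = 1,951 Wh = 1.951 kWh
induction cooktop: 2650 W × 2.23 h × 7 d = 41,366 Wh = 41.37 kWh
dehumidifier: 313 W × 6.7 h × 7 d = 14,680 Wh = 14.68 kWh
Total energy = 83.93 + 1.951 + 41.37 + 14.68 = 141.9 kWh
Cost = 141.9 kWh × €0.143 = €20.30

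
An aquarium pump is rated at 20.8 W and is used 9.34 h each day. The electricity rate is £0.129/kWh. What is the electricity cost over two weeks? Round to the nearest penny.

Energy = 20.8 W × 9.34 h/day × 14 days = 2,720 Wh = 2.72 kWh
Cost = 2.72 kWh × £0.129/kWh = £0.35

£0.35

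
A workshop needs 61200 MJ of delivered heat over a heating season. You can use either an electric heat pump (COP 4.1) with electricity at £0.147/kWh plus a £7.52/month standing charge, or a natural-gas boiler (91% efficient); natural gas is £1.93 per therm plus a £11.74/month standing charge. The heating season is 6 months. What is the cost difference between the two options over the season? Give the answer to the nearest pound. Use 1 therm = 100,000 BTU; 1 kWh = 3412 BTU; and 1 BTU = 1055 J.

£646

Heat load = 61200 MJ = 61,200,000,000 J / 1055 = 58,009,479 BTU
Gas: input = 58,009,479 / 0.910 = 63,746,680 BTU = 637.5 therm → 637.5 × £1.93 = £1,230.31; + 6 × £11.74 standing = £1,300.75
Heat pump: 58,009,479 BTU / 3412 = 17,000 kWh heat; / 4.1 = 4,147 kWh in → × £0.147 = £609.57; + 6 × £7.52 standing = £654.69
Difference = |£1,300.75 − £654.69| = £646.06 ≈ £646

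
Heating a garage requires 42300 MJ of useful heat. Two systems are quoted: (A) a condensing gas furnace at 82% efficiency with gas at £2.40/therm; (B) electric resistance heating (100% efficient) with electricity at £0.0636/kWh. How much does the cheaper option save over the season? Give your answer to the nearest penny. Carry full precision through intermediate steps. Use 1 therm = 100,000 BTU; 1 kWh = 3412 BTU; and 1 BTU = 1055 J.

£426.14

Heat load = 42300 MJ = 42,300,000,000 J / 1055 = 40,094,787 BTU
Gas: input = 40,094,787 / 0.82 = 48,896,081 BTU = 489 therm → 489 × £2.40 = £1,173.51
Electric: 40,094,787 BTU / 3412 = 11,750 kWh → × £0.0636 = £747.37
Difference = |£1,173.51 − £747.37| = £426.14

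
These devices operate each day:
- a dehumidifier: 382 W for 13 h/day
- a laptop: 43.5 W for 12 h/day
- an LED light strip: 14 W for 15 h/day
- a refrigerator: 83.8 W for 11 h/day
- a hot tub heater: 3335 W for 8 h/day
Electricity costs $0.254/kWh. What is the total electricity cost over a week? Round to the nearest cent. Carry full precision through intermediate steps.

$59.21

dehumidifier: 382 W × 13 h × 7 d = 34,762 Wh = 34.76 kWh
laptop: 43.5 W × 12 h × 7 d = 3,654 Wh = 3.654 kWh
LED light strip: 14 W × 15 h × 7 d = 1,470 Wh = 1.47 kWh
refrigerator: 83.8 W × 11 h × 7 d = 6,453 Wh = 6.453 kWh
hot tub heater: 3335 W × 8 h × 7 d = 186,760 Wh = 186.8 kWh
Total energy = 34.76 + 3.654 + 1.47 + 6.453 + 186.8 = 233.1 kWh
Cost = 233.1 kWh × $0.254 = $59.21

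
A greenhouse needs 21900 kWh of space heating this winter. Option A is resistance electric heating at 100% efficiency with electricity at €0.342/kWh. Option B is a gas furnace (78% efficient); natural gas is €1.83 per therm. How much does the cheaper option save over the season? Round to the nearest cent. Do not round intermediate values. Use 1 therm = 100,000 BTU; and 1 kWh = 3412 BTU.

€5736.69

Heat load = 21900 kWh × 3412 = 74,722,800 BTU
Gas: input = 74,722,800 / 0.78 = 95,798,462 BTU = 958 therm → 958 × €1.83 = €1,753.11
Electric: 74,722,800 BTU / 3412 = 21,900 kWh → × €0.342 = €7,489.80
Difference = |€1,753.11 − €7,489.80| = €5,736.69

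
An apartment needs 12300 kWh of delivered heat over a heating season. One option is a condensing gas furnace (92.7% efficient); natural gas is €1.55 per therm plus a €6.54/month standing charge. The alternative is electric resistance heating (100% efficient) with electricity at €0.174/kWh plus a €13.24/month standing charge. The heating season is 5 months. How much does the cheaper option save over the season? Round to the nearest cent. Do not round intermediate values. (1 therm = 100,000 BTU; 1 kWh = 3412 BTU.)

Heat load = 12300 kWh × 3412 = 41,967,600 BTU
Gas: input = 41,967,600 / 0.927 = 45,272,492 BTU = 452.7 therm → 452.7 × €1.55 = €701.72; + 5 × €6.54 standing = €734.42
Electric: 41,967,600 BTU / 3412 = 12,300 kWh → × €0.174 = €2,140.20; + 5 × €13.24 standing = €2,206.40
Difference = |€734.42 − €2,206.40| = €1,471.98

€1471.98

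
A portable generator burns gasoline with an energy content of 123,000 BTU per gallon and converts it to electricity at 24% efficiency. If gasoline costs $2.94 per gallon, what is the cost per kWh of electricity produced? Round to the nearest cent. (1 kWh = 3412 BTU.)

$0.34

Electrical output per gallon = 123,000 BTU × 0.24 / 3412 BTU/kWh = 8.652 kWh
Cost per kWh = $2.94 / 8.652 kWh = $0.340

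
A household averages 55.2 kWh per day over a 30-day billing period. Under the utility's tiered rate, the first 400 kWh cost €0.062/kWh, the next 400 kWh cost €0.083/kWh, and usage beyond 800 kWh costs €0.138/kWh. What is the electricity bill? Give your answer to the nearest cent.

€176.13

Usage = 55.2 kWh/day × 30 days = 1656 kWh
First 400 kWh × €0.062 = €24.80
Next 400 kWh × €0.083 = €33.20
Remaining 856 kWh × €0.138 = €118.13
Total = €176.13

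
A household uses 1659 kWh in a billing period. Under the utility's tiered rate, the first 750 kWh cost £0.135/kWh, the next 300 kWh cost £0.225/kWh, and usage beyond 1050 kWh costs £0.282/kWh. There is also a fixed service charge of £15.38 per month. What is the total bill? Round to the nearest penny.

First 750 kWh × £0.135 = £101.25
Next 300 kWh × £0.225 = £67.50
Remaining 609 kWh × £0.282 = £171.74
Energy charge = £340.49; + service £15.38 = £355.87

£355.87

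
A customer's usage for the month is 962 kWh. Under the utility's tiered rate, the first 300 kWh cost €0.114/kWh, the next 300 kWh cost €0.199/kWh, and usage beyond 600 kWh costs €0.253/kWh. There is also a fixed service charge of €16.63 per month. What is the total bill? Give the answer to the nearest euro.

First 300 kWh × €0.114 = €34.20
Next 300 kWh × €0.199 = €59.70
Remaining 362 kWh × €0.253 = €91.59
Energy charge = €185.49; + service €16.63 = €202.12 ≈ €202

€202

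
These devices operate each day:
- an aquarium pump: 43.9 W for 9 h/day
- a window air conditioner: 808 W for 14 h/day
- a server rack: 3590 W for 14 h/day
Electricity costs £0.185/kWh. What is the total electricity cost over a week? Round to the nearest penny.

aquarium pump: 43.9 W × 9 h × 7 d = 2,766 Wh = 2.766 kWh
window air conditioner: 808 W × 14 h × 7 d = 79,184 Wh = 79.18 kWh
server rack: 3590 W × 14 h × 7 d = 351,820 Wh = 351.8 kWh
Total energy = 2.766 + 79.18 + 351.8 = 433.8 kWh
Cost = 433.8 kWh × £0.185 = £80.25

£80.25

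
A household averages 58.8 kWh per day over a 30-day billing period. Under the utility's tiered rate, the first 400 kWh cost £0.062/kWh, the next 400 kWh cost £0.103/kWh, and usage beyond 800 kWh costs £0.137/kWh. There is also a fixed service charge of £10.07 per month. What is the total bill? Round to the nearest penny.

Usage = 58.8 kWh/day × 30 days = 1764 kWh
First 400 kWh × £0.062 = £24.80
Next 400 kWh × £0.103 = £41.20
Remaining 964 kWh × £0.137 = £132.07
Energy charge = £198.07; + service £10.07 = £208.14

£208.14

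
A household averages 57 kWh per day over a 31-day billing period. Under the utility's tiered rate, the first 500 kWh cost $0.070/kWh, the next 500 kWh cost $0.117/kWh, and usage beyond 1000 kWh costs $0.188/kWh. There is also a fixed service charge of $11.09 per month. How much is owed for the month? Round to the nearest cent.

Usage = 57 kWh/day × 31 days = 1767 kWh
First 500 kWh × $0.070 = $35.00
Next 500 kWh × $0.117 = $58.50
Remaining 767 kWh × $0.188 = $144.20
Energy charge = $237.70; + service $11.09 = $248.79

$248.79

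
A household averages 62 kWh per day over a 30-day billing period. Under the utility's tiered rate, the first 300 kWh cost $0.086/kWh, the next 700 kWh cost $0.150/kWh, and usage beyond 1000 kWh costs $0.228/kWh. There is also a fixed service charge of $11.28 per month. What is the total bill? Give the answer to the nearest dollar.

Usage = 62 kWh/day × 30 days = 1860 kWh
First 300 kWh × $0.086 = $25.80
Next 700 kWh × $0.150 = $105.00
Remaining 860 kWh × $0.228 = $196.08
Energy charge = $326.88; + service $11.28 = $338.16 ≈ $338

$338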